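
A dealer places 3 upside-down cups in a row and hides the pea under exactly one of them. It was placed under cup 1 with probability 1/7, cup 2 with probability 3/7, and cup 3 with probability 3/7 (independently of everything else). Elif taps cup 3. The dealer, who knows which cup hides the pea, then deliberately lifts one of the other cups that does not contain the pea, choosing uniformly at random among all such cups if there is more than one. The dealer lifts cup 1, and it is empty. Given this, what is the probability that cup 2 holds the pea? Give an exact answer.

Consider each possible location of the pea in turn.
If it is under cup 1 (prior 1/7): the dealer opened cup 1, so this case is ruled out; weight (1/7)·0 = 0.
If it is under cup 2 (prior 3/7): the dealer has no choice, probability 1; weight (3/7)·1 = 3/7.
If it is under cup 3 (prior 3/7): the dealer has 2 equally likely choices, so probability 1/2; weight (3/7)·(1/2) = 3/14.
The weights sum to 9/14.
So P(the pea under cup 2 | the dealer opened cup 1) = (3/7) / (9/14) = 2/3.

2/3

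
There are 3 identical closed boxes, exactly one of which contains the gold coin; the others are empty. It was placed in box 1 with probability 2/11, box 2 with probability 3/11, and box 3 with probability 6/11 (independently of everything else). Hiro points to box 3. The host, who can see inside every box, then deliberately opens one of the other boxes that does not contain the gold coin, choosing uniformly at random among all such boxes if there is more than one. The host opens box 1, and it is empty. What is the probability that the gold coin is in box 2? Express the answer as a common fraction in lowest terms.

Apply Bayes' rule, conditioning on where the gold coin actually is.
If it is in box 1 (prior 2/11): the host opened box 1, so this case is ruled out; weight (2/11)·0 = 0.
If it is in box 2 (prior 3/11): the host has no choice, probability 1; weight (3/11)·1 = 3/11.
If it is in box 3 (prior 6/11): the host has 2 equally likely choices, so probability 1/2; weight (6/11)·(1/2) = 3/11.
The weights sum to 6/11.
So P(the gold coin in box 2 | the host opened box 1) = (3/11) / (6/11) = 1/2.

1/2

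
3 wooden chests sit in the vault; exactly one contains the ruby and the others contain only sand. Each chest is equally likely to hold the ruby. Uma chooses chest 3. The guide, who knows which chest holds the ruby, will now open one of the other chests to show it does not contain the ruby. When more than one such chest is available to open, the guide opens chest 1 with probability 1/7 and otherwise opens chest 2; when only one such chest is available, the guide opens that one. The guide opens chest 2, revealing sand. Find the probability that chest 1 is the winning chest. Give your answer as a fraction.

7/13

Condition on the true location of the ruby.
If it is in chest 1 (prior 1/3): only chest 2 is available, probability 1; weight (1/3)·1 = 1/3.
If it is in chest 2 (prior 1/3): the guide opened chest 2, so this case is ruled out; weight (1/3)·0 = 0.
If it is in chest 3 (prior 1/3): chest 1 is available but not opened, probability 6/7; weight (1/3)·(6/7) = 2/7.
The weights sum to 13/21.
So P(the ruby in chest 1 | the guide opened chest 2) = (1/3) / (13/21) = 7/13.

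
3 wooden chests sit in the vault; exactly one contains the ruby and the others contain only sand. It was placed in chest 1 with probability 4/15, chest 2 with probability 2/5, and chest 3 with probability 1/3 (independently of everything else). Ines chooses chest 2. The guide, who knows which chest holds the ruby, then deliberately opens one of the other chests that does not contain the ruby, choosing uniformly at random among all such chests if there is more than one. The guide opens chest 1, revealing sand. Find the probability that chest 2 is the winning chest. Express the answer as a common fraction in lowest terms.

Consider each possible location of the ruby in turn.
If it is in chest 1 (prior 4/15): the guide opened chest 1, so this case is ruled out; weight (4/15)·0 = 0.
If it is in chest 2 (prior 2/5): the guide has 2 equally likely choices, so probability 1/2; weight (2/5)·(1/2) = 1/5.
If it is in chest 3 (prior 1/3): the guide has no choice, probability 1; weight (1/3)·1 = 1/3.
The weights sum to 8/15.
So P(the ruby in chest 2 | the guide opened chest 1) = (1/5) / (8/15) = 3/8.

3/8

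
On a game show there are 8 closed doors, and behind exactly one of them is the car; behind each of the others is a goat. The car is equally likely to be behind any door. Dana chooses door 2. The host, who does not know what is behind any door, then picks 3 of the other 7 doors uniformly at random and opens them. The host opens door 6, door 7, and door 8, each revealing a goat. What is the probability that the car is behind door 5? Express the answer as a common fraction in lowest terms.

1/5

Consider each possible location of the car in turn.
If it is behind any of doors 1, 2, 3, 4, and 5 (prior 1/8 each): the host picks exactly this set with probability 1/35 regardless, and none is the prize; weight (1/8)·(1/35) = 1/280 each.
If it is behind any of doors 6, 7, and 8 (prior 1/8 each): that door was opened and seen not to hold the prize — ruled out; weight (1/8)·0 = 0 each.
The weights sum to 1/56.
So P(the car behind door 5 | the host opened door 6, door 7, and door 8) = (1/280) / (1/56) = 1/5.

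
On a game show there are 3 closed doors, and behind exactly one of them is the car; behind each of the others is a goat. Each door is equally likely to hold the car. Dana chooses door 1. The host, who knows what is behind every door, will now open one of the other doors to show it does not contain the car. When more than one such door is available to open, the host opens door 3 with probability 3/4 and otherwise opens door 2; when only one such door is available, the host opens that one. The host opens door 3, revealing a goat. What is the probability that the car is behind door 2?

4/7

Condition on the true location of the car.
If it is behind door 1 (prior 1/3): door 3 is available, opened with probability 3/4; weight (1/3)·(3/4) = 1/4.
If it is behind door 2 (prior 1/3): only door 3 is available, probability 1; weight (1/3)·1 = 1/3.
If it is behind door 3 (prior 1/3): the host opened door 3, so this case is ruled out; weight (1/3)·0 = 0.
The weights sum to 7/12.
So P(the car behind door 2 | the host opened door 3) = (1/3) / (7/12) = 4/7.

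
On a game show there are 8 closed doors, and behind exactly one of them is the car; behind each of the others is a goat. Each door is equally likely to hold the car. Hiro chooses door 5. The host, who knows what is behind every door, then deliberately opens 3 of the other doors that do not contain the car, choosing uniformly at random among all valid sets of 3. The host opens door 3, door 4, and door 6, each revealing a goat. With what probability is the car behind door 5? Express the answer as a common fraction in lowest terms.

1/8

Apply Bayes' rule, conditioning on where the car actually is.
If it is behind any of doors 1, 2, 7, and 8 (prior 1/8 each): the host has 20 equally likely choices, so probability 1/20; weight (1/8)·(1/20) = 1/160 each.
If it is behind any of doors 3, 4, and 6 (prior 1/8 each): that door was opened and seen not to hold the prize — ruled out; weight (1/8)·0 = 0 each.
If it is behind door 5 (prior 1/8): the host has 35 equally likely choices, so probability 1/35; weight (1/8)·(1/35) = 1/280.
The weights sum to 1/35.
So P(the car behind door 5 | the host opened door 3, door 4, and door 6) = (1/280) / (1/35) = 1/8.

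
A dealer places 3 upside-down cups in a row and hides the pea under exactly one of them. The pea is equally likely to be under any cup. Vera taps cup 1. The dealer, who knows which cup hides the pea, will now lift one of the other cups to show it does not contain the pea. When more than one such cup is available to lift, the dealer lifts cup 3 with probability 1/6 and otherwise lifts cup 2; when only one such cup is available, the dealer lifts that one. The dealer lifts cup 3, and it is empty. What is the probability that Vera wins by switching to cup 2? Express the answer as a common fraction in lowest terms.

Condition on the true location of the pea.
If it is under cup 1 (prior 1/3): cup 3 is available, opened with probability 1/6; weight (1/3)·(1/6) = 1/18.
If it is under cup 2 (prior 1/3): only cup 3 is available, probability 1; weight (1/3)·1 = 1/3.
If it is under cup 3 (prior 1/3): the dealer opened cup 3, so this case is ruled out; weight (1/3)·0 = 0.
The weights sum to 7/18.
So P(the pea under cup 2 | the dealer opened cup 3) = (1/3) / (7/18) = 6/7.

6/7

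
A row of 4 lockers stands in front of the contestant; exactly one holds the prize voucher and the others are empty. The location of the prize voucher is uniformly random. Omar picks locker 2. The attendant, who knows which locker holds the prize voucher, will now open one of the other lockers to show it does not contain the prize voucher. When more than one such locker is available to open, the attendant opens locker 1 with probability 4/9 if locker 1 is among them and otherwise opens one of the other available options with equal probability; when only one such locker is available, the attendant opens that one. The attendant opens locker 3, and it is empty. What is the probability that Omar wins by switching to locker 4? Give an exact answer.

5/12

Condition on the true location of the prize voucher.
If it is in locker 1 (prior 1/4): locker 1 holds the prize so is unavailable; the attendant chooses uniformly among the 2 others, probability 1/2; weight (1/4)·(1/2) = 1/8.
If it is in locker 2 (prior 1/4): locker 1 is available but not opened; locker 3 gets probability (1 − 4/9)/2 = 5/18; weight (1/4)·(5/18) = 5/72.
If it is in locker 3 (prior 1/4): the attendant opened locker 3, so this case is ruled out; weight (1/4)·0 = 0.
If it is in locker 4 (prior 1/4): locker 1 is available but not opened, probability 5/9; weight (1/4)·(5/9) = 5/36.
The weights sum to 1/3.
So P(the prize voucher in locker 4 | the attendant opened locker 3) = (5/36) / (1/3) = 5/12.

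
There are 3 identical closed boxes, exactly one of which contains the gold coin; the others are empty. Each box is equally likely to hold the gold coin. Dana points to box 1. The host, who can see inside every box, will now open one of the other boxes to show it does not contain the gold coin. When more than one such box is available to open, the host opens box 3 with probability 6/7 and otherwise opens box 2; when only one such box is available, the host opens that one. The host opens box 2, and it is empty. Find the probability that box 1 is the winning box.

1/8

Condition on the true location of the gold coin.
If it is in box 1 (prior 1/3): box 3 is available but not opened, probability 1/7; weight (1/3)·(1/7) = 1/21.
If it is in box 2 (prior 1/3): the host opened box 2, so this case is ruled out; weight (1/3)·0 = 0.
If it is in box 3 (prior 1/3): only box 2 is available, probability 1; weight (1/3)·1 = 1/3.
The weights sum to 8/21.
So P(the gold coin in box 1 | the host opened box 2) = (1/21) / (8/21) = 1/8.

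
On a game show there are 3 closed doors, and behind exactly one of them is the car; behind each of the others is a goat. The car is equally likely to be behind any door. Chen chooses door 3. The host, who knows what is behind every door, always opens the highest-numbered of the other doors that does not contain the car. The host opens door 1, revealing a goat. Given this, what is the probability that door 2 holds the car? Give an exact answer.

Condition on the true location of the car.
If it is behind door 1 (prior 1/3): the host opened door 1, so this case is ruled out; weight (1/3)·0 = 0.
If it is behind door 2 (prior 1/3): door 1 is the highest-numbered option available, probability 1; weight (1/3)·1 = 1/3.
If it is behind door 3 (prior 1/3): the host would have opened door 2 instead, probability 0; weight (1/3)·0 = 0.
The weights sum to 1/3.
So P(the car behind door 2 | the host opened door 1) = (1/3) / (1/3) = 1.

1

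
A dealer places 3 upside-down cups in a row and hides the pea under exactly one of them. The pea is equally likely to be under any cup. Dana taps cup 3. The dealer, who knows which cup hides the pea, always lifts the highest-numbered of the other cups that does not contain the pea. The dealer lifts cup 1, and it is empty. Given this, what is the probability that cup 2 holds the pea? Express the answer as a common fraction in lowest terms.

1

Consider each possible location of the pea in turn.
If it is under cup 1 (prior 1/3): the dealer opened cup 1, so this case is ruled out; weight (1/3)·0 = 0.
If it is under cup 2 (prior 1/3): cup 1 is the highest-numbered option available, probability 1; weight (1/3)·1 = 1/3.
If it is under cup 3 (prior 1/3): the dealer would have opened cup 2 instead, probability 0; weight (1/3)·0 = 0.
The weights sum to 1/3.
So P(the pea under cup 2 | the dealer opened cup 1) = (1/3) / (1/3) = 1.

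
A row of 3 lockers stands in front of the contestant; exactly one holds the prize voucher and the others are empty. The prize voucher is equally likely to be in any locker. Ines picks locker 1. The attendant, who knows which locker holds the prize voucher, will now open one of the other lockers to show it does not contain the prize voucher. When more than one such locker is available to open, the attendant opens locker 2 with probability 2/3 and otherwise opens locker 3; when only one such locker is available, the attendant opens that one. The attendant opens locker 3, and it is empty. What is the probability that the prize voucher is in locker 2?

3/4

Condition on the true location of the prize voucher.
If it is in locker 1 (prior 1/3): locker 2 is available but not opened, probability 1/3; weight (1/3)·(1/3) = 1/9.
If it is in locker 2 (prior 1/3): only locker 3 is available, probability 1; weight (1/3)·1 = 1/3.
If it is in locker 3 (prior 1/3): the attendant opened locker 3, so this case is ruled out; weight (1/3)·0 = 0.
The weights sum to 4/9.
So P(the prize voucher in locker 2 | the attendant opened locker 3) = (1/3) / (4/9) = 3/4.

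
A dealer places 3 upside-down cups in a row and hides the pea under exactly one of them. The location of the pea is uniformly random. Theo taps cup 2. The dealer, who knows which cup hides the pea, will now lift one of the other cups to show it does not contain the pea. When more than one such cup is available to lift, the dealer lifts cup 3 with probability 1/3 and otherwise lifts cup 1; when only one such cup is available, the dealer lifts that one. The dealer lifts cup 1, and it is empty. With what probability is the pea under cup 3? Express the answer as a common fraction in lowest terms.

Consider each possible location of the pea in turn.
If it is under cup 1 (prior 1/3): the dealer opened cup 1, so this case is ruled out; weight (1/3)·0 = 0.
If it is under cup 2 (prior 1/3): cup 3 is available but not opened, probability 2/3; weight (1/3)·(2/3) = 2/9.
If it is under cup 3 (prior 1/3): only cup 1 is available, probability 1; weight (1/3)·1 = 1/3.
The weights sum to 5/9.
So P(the pea under cup 3 | the dealer opened cup 1) = (1/3) / (5/9) = 3/5.

3/5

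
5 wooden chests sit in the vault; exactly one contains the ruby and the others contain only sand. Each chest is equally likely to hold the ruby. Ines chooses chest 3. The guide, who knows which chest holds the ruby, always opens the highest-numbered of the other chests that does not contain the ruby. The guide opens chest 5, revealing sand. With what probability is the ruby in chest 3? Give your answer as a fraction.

Condition on the true location of the ruby.
If it is in any of chests 1, 2, 3, and 4 (prior 1/5 each): chest 5 is the highest-numbered option available, probability 1; weight (1/5)·1 = 1/5 each.
If it is in chest 5 (prior 1/5): the guide opened chest 5, so this case is ruled out; weight (1/5)·0 = 0.
The weights sum to 4/5.
So P(the ruby in chest 3 | the guide opened chest 5) = (1/5) / (4/5) = 1/4.

1/4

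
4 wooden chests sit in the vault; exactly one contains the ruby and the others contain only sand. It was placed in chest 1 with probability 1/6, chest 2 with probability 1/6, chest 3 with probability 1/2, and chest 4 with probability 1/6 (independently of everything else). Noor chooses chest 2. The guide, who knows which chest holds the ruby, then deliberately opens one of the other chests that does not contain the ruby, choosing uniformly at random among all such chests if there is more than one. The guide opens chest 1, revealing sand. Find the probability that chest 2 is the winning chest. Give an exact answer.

1/7

Condition on the true location of the ruby.
If it is in chest 1 (prior 1/6): the guide opened chest 1, so this case is ruled out; weight (1/6)·0 = 0.
If it is in chest 2 (prior 1/6): the guide has 3 equally likely choices, so probability 1/3; weight (1/6)·(1/3) = 1/18.
If it is in chest 3 (prior 1/2): the guide has 2 equally likely choices, so probability 1/2; weight (1/2)·(1/2) = 1/4.
If it is in chest 4 (prior 1/6): the guide has 2 equally likely choices, so probability 1/2; weight (1/6)·(1/2) = 1/12.
The weights sum to 7/18.
So P(the ruby in chest 2 | the guide opened chest 1) = (1/18) / (7/18) = 1/7.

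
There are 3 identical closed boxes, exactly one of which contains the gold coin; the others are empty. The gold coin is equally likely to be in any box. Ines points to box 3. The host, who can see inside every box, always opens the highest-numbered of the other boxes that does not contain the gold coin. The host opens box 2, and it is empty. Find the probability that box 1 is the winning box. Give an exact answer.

1/2

Consider each possible location of the gold coin in turn.
If it is in either of boxes 1 and 3 (prior 1/3 each): box 2 is the highest-numbered option available, probability 1; weight (1/3)·1 = 1/3 each.
If it is in box 2 (prior 1/3): the host opened box 2, so this case is ruled out; weight (1/3)·0 = 0.
The weights sum to 2/3.
So P(the gold coin in box 1 | the host opened box 2) = (1/3) / (2/3) = 1/2.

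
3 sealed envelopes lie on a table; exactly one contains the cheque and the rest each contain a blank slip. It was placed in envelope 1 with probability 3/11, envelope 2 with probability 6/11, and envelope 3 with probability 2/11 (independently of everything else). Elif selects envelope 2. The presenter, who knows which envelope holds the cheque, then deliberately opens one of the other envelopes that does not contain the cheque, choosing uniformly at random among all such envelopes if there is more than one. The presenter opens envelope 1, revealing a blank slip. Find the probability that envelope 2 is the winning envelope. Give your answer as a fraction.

Condition on the true location of the cheque.
If it is in envelope 1 (prior 3/11): the presenter opened envelope 1, so this case is ruled out; weight (3/11)·0 = 0.
If it is in envelope 2 (prior 6/11): the presenter has 2 equally likely choices, so probability 1/2; weight (6/11)·(1/2) = 3/11.
If it is in envelope 3 (prior 2/11): the presenter has no choice, probability 1; weight (2/11)·1 = 2/11.
The weights sum to 5/11.
So P(the cheque in envelope 2 | the presenter opened envelope 1) = (3/11) / (5/11) = 3/5.

3/5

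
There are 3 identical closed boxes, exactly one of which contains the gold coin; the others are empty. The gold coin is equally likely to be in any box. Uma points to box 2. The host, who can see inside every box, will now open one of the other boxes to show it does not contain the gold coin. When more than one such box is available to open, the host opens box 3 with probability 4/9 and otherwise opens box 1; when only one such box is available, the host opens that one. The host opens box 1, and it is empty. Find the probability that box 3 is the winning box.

9/14

Apply Bayes' rule, conditioning on where the gold coin actually is.
If it is in box 1 (prior 1/3): the host opened box 1, so this case is ruled out; weight (1/3)·0 = 0.
If it is in box 2 (prior 1/3): box 3 is available but not opened, probability 5/9; weight (1/3)·(5/9) = 5/27.
If it is in box 3 (prior 1/3): only box 1 is available, probability 1; weight (1/3)·1 = 1/3.
The weights sum to 14/27.
So P(the gold coin in box 3 | the host opened box 1) = (1/3) / (14/27) = 9/14.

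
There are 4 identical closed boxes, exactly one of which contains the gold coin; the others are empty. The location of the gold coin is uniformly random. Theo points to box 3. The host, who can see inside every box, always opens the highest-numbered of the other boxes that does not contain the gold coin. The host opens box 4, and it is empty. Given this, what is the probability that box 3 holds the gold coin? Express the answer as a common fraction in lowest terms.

Condition on the true location of the gold coin.
If it is in any of boxes 1, 2, and 3 (prior 1/4 each): box 4 is the highest-numbered option available, probability 1; weight (1/4)·1 = 1/4 each.
If it is in box 4 (prior 1/4): the host opened box 4, so this case is ruled out; weight (1/4)·0 = 0.
The weights sum to 3/4.
So P(the gold coin in box 3 | the host opened box 4) = (1/4) / (3/4) = 1/3.

1/3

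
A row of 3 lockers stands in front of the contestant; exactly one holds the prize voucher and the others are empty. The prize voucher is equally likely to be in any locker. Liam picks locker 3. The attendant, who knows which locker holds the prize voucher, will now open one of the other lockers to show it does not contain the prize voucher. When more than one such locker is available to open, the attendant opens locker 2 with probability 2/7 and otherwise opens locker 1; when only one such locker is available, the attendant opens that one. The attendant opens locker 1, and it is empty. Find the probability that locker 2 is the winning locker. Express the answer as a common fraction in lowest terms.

Apply Bayes' rule, conditioning on where the prize voucher actually is.
If it is in locker 1 (prior 1/3): the attendant opened locker 1, so this case is ruled out; weight (1/3)·0 = 0.
If it is in locker 2 (prior 1/3): only locker 1 is available, probability 1; weight (1/3)·1 = 1/3.
If it is in locker 3 (prior 1/3): locker 2 is available but not opened, probability 5/7; weight (1/3)·(5/7) = 5/21.
The weights sum to 4/7.
So P(the prize voucher in locker 2 | the attendant opened locker 1) = (1/3) / (4/7) = 7/12.

7/12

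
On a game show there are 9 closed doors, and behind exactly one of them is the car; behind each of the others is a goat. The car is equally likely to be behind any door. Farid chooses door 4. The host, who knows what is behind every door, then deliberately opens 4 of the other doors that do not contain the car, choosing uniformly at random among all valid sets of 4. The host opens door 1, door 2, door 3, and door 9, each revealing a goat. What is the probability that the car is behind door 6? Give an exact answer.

Consider each possible location of the car in turn.
If it is behind any of doors 1, 2, 3, and 9 (prior 1/9 each): that door was opened and seen not to hold the prize — ruled out; weight (1/9)·0 = 0 each.
If it is behind door 4 (prior 1/9): the host has 70 equally likely choices, so probability 1/70; weight (1/9)·(1/70) = 1/630.
If it is behind any of doors 5, 6, 7, and 8 (prior 1/9 each): the host has 35 equally likely choices, so probability 1/35; weight (1/9)·(1/35) = 1/315 each.
The weights sum to 1/70.
So P(the car behind door 6 | the host opened door 1, door 2, door 3, and door 9) = (1/315) / (1/70) = 2/9.

2/9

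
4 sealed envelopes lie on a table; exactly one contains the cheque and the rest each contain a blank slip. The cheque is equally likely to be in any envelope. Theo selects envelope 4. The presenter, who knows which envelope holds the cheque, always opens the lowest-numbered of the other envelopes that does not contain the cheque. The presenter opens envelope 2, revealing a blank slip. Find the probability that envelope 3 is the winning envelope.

0

Condition on the true location of the cheque.
If it is in envelope 1 (prior 1/4): envelope 2 is the lowest-numbered option available, probability 1; weight (1/4)·1 = 1/4.
If it is in envelope 2 (prior 1/4): the presenter opened envelope 2, so this case is ruled out; weight (1/4)·0 = 0.
If it is in either of envelopes 3 and 4 (prior 1/4 each): the presenter would have opened envelope 1 instead, probability 0; weight (1/4)·0 = 0 each.
The weights sum to 1/4.
So P(the cheque in envelope 3 | the presenter opened envelope 2) = 0 / (1/4) = 0.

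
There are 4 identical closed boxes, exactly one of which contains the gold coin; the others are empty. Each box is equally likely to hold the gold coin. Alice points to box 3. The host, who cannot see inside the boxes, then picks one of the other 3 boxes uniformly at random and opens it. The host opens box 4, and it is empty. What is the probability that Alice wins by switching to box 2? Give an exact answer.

1/3

Condition on the true location of the gold coin.
If it is in any of boxes 1, 2, and 3 (prior 1/4 each): the host picks box 4 with probability 1/3 regardless, and it is not the prize; weight (1/4)·(1/3) = 1/12 each.
If it is in box 4 (prior 1/4): the host opened box 4, so this case is ruled out; weight (1/4)·0 = 0.
The weights sum to 1/4.
So P(the gold coin in box 2 | the host opened box 4) = (1/12) / (1/4) = 1/3.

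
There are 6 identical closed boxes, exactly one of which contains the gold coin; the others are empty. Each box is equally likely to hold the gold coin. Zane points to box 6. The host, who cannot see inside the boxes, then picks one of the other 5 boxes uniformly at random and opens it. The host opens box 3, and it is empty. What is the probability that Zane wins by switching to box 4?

Consider each possible location of the gold coin in turn.
If it is in any of boxes 1, 2, 4, 5, and 6 (prior 1/6 each): the host picks box 3 with probability 1/5 regardless, and it is not the prize; weight (1/6)·(1/5) = 1/30 each.
If it is in box 3 (prior 1/6): the host opened box 3, so this case is ruled out; weight (1/6)·0 = 0.
The weights sum to 1/6.
So P(the gold coin in box 4 | the host opened box 3) = (1/30) / (1/6) = 1/5.

1/5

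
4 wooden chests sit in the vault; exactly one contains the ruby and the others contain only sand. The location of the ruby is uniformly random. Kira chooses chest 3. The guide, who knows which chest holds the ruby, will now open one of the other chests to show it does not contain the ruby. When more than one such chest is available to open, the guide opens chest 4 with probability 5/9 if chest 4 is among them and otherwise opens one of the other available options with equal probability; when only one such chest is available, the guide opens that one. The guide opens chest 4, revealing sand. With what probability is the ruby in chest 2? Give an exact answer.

Condition on the true location of the ruby.
If it is in any of chests 1, 2, and 3 (prior 1/4 each): chest 4 is available, opened with probability 5/9; weight (1/4)·(5/9) = 5/36 each.
If it is in chest 4 (prior 1/4): the guide opened chest 4, so this case is ruled out; weight (1/4)·0 = 0.
The weights sum to 5/12.
So P(the ruby in chest 2 | the guide opened chest 4) = (5/36) / (5/12) = 1/3.

1/3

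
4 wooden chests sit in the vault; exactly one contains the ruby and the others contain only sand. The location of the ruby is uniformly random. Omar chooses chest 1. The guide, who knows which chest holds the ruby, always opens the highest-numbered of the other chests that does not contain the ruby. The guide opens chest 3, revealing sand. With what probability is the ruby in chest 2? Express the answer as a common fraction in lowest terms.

Apply Bayes' rule, conditioning on where the ruby actually is.
If it is in either of chests 1 and 2 (prior 1/4 each): the guide would have opened chest 4 instead, probability 0; weight (1/4)·0 = 0 each.
If it is in chest 3 (prior 1/4): the guide opened chest 3, so this case is ruled out; weight (1/4)·0 = 0.
If it is in chest 4 (prior 1/4): chest 3 is the highest-numbered option available, probability 1; weight (1/4)·1 = 1/4.
The weights sum to 1/4.
So P(the ruby in chest 2 | the guide opened chest 3) = 0 / (1/4) = 0.

0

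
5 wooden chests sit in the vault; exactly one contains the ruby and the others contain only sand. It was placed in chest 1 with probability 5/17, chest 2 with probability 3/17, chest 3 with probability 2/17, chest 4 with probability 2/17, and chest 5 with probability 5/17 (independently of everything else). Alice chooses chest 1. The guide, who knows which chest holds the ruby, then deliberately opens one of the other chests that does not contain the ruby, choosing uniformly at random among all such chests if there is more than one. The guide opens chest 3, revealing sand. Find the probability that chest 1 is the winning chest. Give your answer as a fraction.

Condition on the true location of the ruby.
If it is in chest 1 (prior 5/17): the guide has 4 equally likely choices, so probability 1/4; weight (5/17)·(1/4) = 5/68.
If it is in chest 2 (prior 3/17): the guide has 3 equally likely choices, so probability 1/3; weight (3/17)·(1/3) = 1/17.
If it is in chest 3 (prior 2/17): the guide opened chest 3, so this case is ruled out; weight (2/17)·0 = 0.
If it is in chest 4 (prior 2/17): the guide has 3 equally likely choices, so probability 1/3; weight (2/17)·(1/3) = 2/51.
If it is in chest 5 (prior 5/17): the guide has 3 equally likely choices, so probability 1/3; weight (5/17)·(1/3) = 5/51.
The weights sum to 55/204.
So P(the ruby in chest 1 | the guide opened chest 3) = (5/68) / (55/204) = 3/11.

3/11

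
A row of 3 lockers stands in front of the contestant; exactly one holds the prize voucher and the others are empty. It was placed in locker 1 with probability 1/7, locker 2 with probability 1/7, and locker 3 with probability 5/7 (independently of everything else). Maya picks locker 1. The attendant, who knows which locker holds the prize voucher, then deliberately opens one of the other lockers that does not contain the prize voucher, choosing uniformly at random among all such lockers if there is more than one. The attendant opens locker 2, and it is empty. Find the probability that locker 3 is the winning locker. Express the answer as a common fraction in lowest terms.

10/11

Condition on the true location of the prize voucher.
If it is in locker 1 (prior 1/7): the attendant has 2 equally likely choices, so probability 1/2; weight (1/7)·(1/2) = 1/14.
If it is in locker 2 (prior 1/7): the attendant opened locker 2, so this case is ruled out; weight (1/7)·0 = 0.
If it is in locker 3 (prior 5/7): the attendant has no choice, probability 1; weight (5/7)·1 = 5/7.
The weights sum to 11/14.
So P(the prize voucher in locker 3 | the attendant opened locker 2) = (5/7) / (11/14) = 10/11.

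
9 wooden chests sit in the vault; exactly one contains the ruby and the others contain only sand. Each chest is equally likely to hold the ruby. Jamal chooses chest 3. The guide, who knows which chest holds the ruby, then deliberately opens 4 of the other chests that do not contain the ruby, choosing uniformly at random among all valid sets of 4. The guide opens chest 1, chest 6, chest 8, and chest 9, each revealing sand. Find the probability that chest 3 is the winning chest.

Consider each possible location of the ruby in turn.
If it is in any of chests 1, 6, 8, and 9 (prior 1/9 each): that chest was opened and seen not to hold the prize — ruled out; weight (1/9)·0 = 0 each.
If it is in any of chests 2, 4, 5, and 7 (prior 1/9 each): the guide has 35 equally likely choices, so probability 1/35; weight (1/9)·(1/35) = 1/315 each.
If it is in chest 3 (prior 1/9): the guide has 70 equally likely choices, so probability 1/70; weight (1/9)·(1/70) = 1/630.
The weights sum to 1/70.
So P(the ruby in chest 3 | the guide opened chest 1, chest 6, chest 8, and chest 9) = (1/630) / (1/70) = 1/9.

1/9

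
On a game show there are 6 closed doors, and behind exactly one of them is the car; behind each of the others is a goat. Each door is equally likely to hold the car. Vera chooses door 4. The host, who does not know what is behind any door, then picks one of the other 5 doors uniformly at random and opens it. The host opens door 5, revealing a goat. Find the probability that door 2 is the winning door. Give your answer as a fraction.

1/5

Because the host chose which door to open without knowing where the car is, the choice is independent of the prize location. Learning that door 5 does not hold the car simply rules out that one location and leaves the remaining 5 doors still equally likely by symmetry.
So P(the car behind door 2) = 1/5.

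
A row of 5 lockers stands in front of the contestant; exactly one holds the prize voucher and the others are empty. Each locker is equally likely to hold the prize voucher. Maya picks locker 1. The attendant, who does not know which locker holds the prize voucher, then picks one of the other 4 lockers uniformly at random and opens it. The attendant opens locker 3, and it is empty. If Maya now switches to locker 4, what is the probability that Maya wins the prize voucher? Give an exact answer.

Consider each possible location of the prize voucher in turn.
If it is in any of lockers 1, 2, 4, and 5 (prior 1/5 each): the attendant picks locker 3 with probability 1/4 regardless, and it is not the prize; weight (1/5)·(1/4) = 1/20 each.
If it is in locker 3 (prior 1/5): the attendant opened locker 3, so this case is ruled out; weight (1/5)·0 = 0.
The weights sum to 1/5.
So P(the prize voucher in locker 4 | the attendant opened locker 3) = (1/20) / (1/5) = 1/4.

1/4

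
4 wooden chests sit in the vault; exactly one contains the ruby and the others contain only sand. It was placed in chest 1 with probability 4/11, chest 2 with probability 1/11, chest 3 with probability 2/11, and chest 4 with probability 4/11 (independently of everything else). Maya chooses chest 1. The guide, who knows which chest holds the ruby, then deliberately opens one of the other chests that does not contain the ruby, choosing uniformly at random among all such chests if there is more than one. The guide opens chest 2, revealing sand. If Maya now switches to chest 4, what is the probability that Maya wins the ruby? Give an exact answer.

6/13

Consider each possible location of the ruby in turn.
If it is in chest 1 (prior 4/11): the guide has 3 equally likely choices, so probability 1/3; weight (4/11)·(1/3) = 4/33.
If it is in chest 2 (prior 1/11): the guide opened chest 2, so this case is ruled out; weight (1/11)·0 = 0.
If it is in chest 3 (prior 2/11): the guide has 2 equally likely choices, so probability 1/2; weight (2/11)·(1/2) = 1/11.
If it is in chest 4 (prior 4/11): the guide has 2 equally likely choices, so probability 1/2; weight (4/11)·(1/2) = 2/11.
The weights sum to 13/33.
So P(the ruby in chest 4 | the guide opened chest 2) = (2/11) / (13/33) = 6/13.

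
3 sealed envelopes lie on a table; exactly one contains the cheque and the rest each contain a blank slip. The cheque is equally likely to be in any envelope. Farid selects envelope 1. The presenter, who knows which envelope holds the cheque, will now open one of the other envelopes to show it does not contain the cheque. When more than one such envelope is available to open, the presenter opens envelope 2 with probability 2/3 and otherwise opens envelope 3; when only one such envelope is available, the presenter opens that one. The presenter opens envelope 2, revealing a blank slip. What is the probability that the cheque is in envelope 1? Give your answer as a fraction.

2/5

Condition on the true location of the cheque.
If it is in envelope 1 (prior 1/3): envelope 2 is available, opened with probability 2/3; weight (1/3)·(2/3) = 2/9.
If it is in envelope 2 (prior 1/3): the presenter opened envelope 2, so this case is ruled out; weight (1/3)·0 = 0.
If it is in envelope 3 (prior 1/3): only envelope 2 is available, probability 1; weight (1/3)·1 = 1/3.
The weights sum to 5/9.
So P(the cheque in envelope 1 | the presenter opened envelope 2) = (2/9) / (5/9) = 2/5.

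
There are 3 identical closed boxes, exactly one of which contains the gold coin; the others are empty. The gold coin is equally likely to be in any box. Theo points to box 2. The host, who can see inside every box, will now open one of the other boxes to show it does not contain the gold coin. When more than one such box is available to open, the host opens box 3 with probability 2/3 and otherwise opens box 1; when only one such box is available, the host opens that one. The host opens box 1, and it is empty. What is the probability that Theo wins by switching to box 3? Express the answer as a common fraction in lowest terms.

3/4

Consider each possible location of the gold coin in turn.
If it is in box 1 (prior 1/3): the host opened box 1, so this case is ruled out; weight (1/3)·0 = 0.
If it is in box 2 (prior 1/3): box 3 is available but not opened, probability 1/3; weight (1/3)·(1/3) = 1/9.
If it is in box 3 (prior 1/3): only box 1 is available, probability 1; weight (1/3)·1 = 1/3.
The weights sum to 4/9.
So P(the gold coin in box 3 | the host opened box 1) = (1/3) / (4/9) = 3/4.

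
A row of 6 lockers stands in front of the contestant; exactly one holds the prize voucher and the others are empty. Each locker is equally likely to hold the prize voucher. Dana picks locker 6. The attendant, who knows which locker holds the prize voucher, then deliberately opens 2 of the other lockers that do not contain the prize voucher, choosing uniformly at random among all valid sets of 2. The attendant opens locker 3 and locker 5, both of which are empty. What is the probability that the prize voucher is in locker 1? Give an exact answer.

Consider each possible location of the prize voucher in turn.
If it is in any of lockers 1, 2, and 4 (prior 1/6 each): the attendant has 6 equally likely choices, so probability 1/6; weight (1/6)·(1/6) = 1/36 each.
If it is in either of lockers 3 and 5 (prior 1/6 each): that locker was opened and seen not to hold the prize — ruled out; weight (1/6)·0 = 0 each.
If it is in locker 6 (prior 1/6): the attendant has 10 equally likely choices, so probability 1/10; weight (1/6)·(1/10) = 1/60.
The weights sum to 1/10.
So P(the prize voucher in locker 1 | the attendant opened locker 3 and locker 5) = (1/36) / (1/10) = 5/18.

5/18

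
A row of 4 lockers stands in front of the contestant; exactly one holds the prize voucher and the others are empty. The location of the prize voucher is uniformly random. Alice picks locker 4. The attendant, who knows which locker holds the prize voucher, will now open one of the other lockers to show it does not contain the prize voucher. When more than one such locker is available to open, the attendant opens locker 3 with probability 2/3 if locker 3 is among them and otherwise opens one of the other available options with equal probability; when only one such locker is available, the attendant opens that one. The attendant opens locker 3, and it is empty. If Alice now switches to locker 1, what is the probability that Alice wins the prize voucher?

Consider each possible location of the prize voucher in turn.
If it is in any of lockers 1, 2, and 4 (prior 1/4 each): locker 3 is available, opened with probability 2/3; weight (1/4)·(2/3) = 1/6 each.
If it is in locker 3 (prior 1/4): the attendant opened locker 3, so this case is ruled out; weight (1/4)·0 = 0.
The weights sum to 1/2.
So P(the prize voucher in locker 1 | the attendant opened locker 3) = (1/6) / (1/2) = 1/3.

1/3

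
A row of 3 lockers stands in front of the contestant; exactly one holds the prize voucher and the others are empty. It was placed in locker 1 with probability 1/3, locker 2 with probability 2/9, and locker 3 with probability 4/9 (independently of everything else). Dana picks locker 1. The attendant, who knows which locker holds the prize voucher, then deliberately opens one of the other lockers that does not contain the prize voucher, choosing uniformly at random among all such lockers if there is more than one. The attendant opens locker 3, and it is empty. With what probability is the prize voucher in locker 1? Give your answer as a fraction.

Apply Bayes' rule, conditioning on where the prize voucher actually is.
If it is in locker 1 (prior 1/3): the attendant has 2 equally likely choices, so probability 1/2; weight (1/3)·(1/2) = 1/6.
If it is in locker 2 (prior 2/9): the attendant has no choice, probability 1; weight (2/9)·1 = 2/9.
If it is in locker 3 (prior 4/9): the attendant opened locker 3, so this case is ruled out; weight (4/9)·0 = 0.
The weights sum to 7/18.
So P(the prize voucher in locker 1 | the attendant opened locker 3) = (1/6) / (7/18) = 3/7.

3/7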